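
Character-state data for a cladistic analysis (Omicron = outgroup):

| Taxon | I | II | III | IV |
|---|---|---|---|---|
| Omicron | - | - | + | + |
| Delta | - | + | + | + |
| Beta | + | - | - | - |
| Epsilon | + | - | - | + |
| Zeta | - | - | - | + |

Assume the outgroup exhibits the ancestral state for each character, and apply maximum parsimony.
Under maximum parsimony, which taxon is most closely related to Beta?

Character polarity is set by the outgroup: the derived state is whichever differs from the outgroup's state, so for III, IV the derived state is '-', and for the remaining characters it is '+'.
I: derived state '+' in Beta and Epsilon only — synapomorphy for {Beta, Epsilon}.
II (derived state '+') is unique to Delta (autapomorphy; uninformative for grouping).
III: derived state '-' in Beta, Epsilon, and Zeta only — synapomorphy for {Beta, Epsilon, Zeta}.
IV: derived state '-' in Beta only — an autapomorphy, so it tells us nothing about relationships among taxa.
Most parsimonious ingroup topology: (Delta,((Beta,Epsilon),Zeta)).
Beta and Epsilon form a cherry on this tree, so they are sister taxa.

Epsilon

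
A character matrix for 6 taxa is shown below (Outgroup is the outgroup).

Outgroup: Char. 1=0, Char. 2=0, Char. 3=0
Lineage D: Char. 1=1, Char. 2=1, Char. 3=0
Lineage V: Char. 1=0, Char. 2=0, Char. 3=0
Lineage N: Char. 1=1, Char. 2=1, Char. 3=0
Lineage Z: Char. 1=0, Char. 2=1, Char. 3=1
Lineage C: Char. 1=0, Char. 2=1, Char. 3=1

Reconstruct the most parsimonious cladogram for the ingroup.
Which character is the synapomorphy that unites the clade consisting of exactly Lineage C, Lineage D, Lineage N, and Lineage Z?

The outgroup has state '0' for every character, so '1' is the derived state throughout.
Char. 1: derived state '1' in Lineage D and Lineage N only — synapomorphy for {Lineage D, Lineage N}.
Char. 2: derived state '1' in Lineage C, Lineage D, Lineage N, and Lineage Z only — synapomorphy for {Lineage C, Lineage D, Lineage N, Lineage Z}.
Only Lineage C and Lineage Z show the derived state '1' for Char. 3, supporting them as a clade.
Most parsimonious ingroup topology: (((Lineage D,Lineage N),(Lineage Z,Lineage C)),Lineage V).
The clade {Lineage C, Lineage D, Lineage N, Lineage Z} is supported by Char. 2: its derived state '1' occurs in exactly those taxa and in no other taxon (including the outgroup).

Char. 2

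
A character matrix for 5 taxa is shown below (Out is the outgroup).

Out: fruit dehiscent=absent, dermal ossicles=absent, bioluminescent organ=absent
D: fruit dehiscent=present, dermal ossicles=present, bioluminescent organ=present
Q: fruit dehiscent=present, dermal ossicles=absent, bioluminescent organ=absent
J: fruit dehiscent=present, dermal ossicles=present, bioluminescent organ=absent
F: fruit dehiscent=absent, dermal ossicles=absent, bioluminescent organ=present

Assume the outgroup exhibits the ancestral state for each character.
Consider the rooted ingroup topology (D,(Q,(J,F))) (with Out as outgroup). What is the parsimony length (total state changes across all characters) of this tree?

6

Map each character onto (D,(Q,(J,F))) (rooted by Out) and count the minimum state changes it requires (Fitch parsimony):
fruit dehiscent: 2; dermal ossicles: 2; bioluminescent organ: 2.
Total tree length = 6.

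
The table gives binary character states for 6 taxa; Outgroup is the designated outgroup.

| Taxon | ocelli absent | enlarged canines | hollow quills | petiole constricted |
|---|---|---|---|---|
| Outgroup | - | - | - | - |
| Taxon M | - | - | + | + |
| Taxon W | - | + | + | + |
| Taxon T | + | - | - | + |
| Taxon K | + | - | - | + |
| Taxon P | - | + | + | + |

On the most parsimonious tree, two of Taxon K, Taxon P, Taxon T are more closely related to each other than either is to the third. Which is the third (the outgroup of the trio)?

Taxon P

The outgroup has state '-' for every character, so '+' is the derived state throughout.
Only Taxon K and Taxon T show the derived state '+' for ocelli absent, supporting them as a clade.
enlarged canines: derived state '+' in Taxon P and Taxon W only — synapomorphy for {Taxon P, Taxon W}.
hollow quills: derived state '+' in Taxon M, Taxon P, and Taxon W only — synapomorphy for {Taxon M, Taxon P, Taxon W}.
All ingroup taxa share the derived state '+' for petiole constricted; it defines the ingroup but does not resolve relationships within it.
Most parsimonious ingroup topology: ((Taxon M,(Taxon W,Taxon P)),(Taxon T,Taxon K)).
Taxon K and Taxon T share a more recent common ancestor with each other than either does with Taxon P, so Taxon P is the least closely related of the three.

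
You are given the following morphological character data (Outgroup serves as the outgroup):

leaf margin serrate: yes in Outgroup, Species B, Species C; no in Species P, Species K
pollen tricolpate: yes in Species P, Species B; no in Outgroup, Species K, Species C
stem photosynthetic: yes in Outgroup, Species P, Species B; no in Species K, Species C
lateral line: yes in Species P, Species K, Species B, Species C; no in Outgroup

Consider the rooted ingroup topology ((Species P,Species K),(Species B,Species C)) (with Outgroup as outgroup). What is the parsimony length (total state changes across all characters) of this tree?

Map each character onto ((Species P,Species K),(Species B,Species C)) (rooted by Outgroup) and count the minimum state changes it requires (Fitch parsimony):
leaf margin serrate: 1; pollen tricolpate: 2; stem photosynthetic: 2; lateral line: 1.
Total tree length = 6.

6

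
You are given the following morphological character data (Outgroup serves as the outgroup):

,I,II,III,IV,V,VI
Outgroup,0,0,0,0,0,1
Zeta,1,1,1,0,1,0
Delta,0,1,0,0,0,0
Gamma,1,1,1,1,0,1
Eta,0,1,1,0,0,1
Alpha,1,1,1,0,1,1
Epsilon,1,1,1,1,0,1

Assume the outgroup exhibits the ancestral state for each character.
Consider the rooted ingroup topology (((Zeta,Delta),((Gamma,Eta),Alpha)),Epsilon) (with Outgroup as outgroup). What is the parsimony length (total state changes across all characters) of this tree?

11

Map each character onto (((Zeta,Delta),((Gamma,Eta),Alpha)),Epsilon) (rooted by Outgroup) and count the minimum state changes it requires (Fitch parsimony):
I: 3; II: 1; III: 2; IV: 2; V: 2; VI: 1.
Total tree length = 11.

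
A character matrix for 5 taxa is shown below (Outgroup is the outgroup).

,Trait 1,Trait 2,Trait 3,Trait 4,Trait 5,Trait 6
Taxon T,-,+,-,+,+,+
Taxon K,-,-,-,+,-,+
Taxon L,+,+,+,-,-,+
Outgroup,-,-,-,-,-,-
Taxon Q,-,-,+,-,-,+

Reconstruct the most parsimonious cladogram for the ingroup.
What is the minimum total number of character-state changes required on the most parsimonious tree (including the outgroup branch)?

The outgroup has state '-' for every character, so '+' is the derived state throughout.
Trait 1 (derived state '+') is unique to Taxon L (autapomorphy; uninformative for grouping).
Trait 2 (state '+') occurs in Taxon L and Taxon T but conflicts with the nesting implied by the other characters — most parsimoniously interpreted as homoplasy.
Only Taxon L and Taxon Q show the derived state '+' for Trait 3, supporting them as a clade.
Trait 4: derived state '+' in Taxon K and Taxon T only — synapomorphy for {Taxon K, Taxon T}.
Trait 5: derived state '+' in Taxon T only — an autapomorphy, so it tells us nothing about relationships among taxa.
All ingroup taxa share the derived state '+' for Trait 6; it defines the ingroup but does not resolve relationships within it.
Most parsimonious ingroup topology: ((Taxon Q,Taxon L),(Taxon T,Taxon K)).
Changes per character on this tree: Trait 1: 1; Trait 2: 2; Trait 3: 1; Trait 4: 1; Trait 5: 1; Trait 6: 1.
Total = 7.

7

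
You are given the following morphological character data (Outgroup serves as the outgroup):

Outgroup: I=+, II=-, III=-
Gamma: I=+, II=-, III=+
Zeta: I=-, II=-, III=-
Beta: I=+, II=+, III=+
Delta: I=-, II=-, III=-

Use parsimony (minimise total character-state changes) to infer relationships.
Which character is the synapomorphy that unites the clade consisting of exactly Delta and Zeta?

I

Character polarity is set by the outgroup: the derived state is whichever differs from the outgroup's state, so for I the derived state is '-', and for the remaining characters it is '+'.
I: derived state '-' in Delta and Zeta only — synapomorphy for {Delta, Zeta}.
II (derived state '+') is unique to Beta (autapomorphy; uninformative for grouping).
Only Beta and Gamma show the derived state '+' for III, supporting them as a clade.
Most parsimonious ingroup topology: ((Gamma,Beta),(Zeta,Delta)).
The clade {Delta, Zeta} is supported by I: its derived state '-' occurs in exactly those taxa and in no other taxon (including the outgroup).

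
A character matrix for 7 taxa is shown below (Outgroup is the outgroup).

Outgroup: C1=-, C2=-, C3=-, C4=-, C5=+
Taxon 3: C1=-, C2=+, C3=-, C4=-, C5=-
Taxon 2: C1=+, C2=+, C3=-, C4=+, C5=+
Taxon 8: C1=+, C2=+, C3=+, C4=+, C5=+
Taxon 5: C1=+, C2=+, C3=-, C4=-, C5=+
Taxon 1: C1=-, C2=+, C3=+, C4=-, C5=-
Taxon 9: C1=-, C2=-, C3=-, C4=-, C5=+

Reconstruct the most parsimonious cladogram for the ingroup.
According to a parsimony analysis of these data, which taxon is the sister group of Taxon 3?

Taxon 1

Character polarity is set by the outgroup: the derived state is whichever differs from the outgroup's state, so for C5 the derived state is '-', and for the remaining characters it is '+'.
C1: derived state '+' in Taxon 2, Taxon 5, and Taxon 8 only — synapomorphy for {Taxon 2, Taxon 5, Taxon 8}.
Only Taxon 1, Taxon 2, Taxon 3, Taxon 5, and Taxon 8 show the derived state '+' for C2, supporting them as a clade.
C3 (state '+') occurs in Taxon 1 and Taxon 8 but conflicts with the nesting implied by the other characters — most parsimoniously interpreted as homoplasy.
Only Taxon 2 and Taxon 8 show the derived state '+' for C4, supporting them as a clade.
C5 (derived state '-') is shared by Taxon 1 and Taxon 3 — a synapomorphy uniting that clade.
Most parsimonious ingroup topology: (((Taxon 3,Taxon 1),((Taxon 2,Taxon 8),Taxon 5)),Taxon 9).
Taxon 3 and Taxon 1 form a cherry on this tree, so they are sister taxa.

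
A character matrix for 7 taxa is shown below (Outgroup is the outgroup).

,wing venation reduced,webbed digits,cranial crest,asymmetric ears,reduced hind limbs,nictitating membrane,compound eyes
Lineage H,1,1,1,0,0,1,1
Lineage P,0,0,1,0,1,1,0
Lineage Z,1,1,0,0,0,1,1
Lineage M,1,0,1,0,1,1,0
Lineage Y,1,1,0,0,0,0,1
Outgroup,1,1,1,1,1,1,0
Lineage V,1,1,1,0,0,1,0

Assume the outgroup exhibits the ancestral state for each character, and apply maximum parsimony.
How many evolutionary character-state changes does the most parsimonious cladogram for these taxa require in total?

7

Character polarity is set by the outgroup: the derived state is whichever differs from the outgroup's state, so for wing venation reduced, webbed digits, cranial crest, asymmetric ears, reduced hind limbs, nictitating membrane the derived state is '0', and for the remaining characters it is '1'.
wing venation reduced (derived state '0') is unique to Lineage P (autapomorphy; uninformative for grouping).
webbed digits: derived state '0' in Lineage M and Lineage P only — synapomorphy for {Lineage M, Lineage P}.
cranial crest (derived state '0') is shared by Lineage Y and Lineage Z — a synapomorphy uniting that clade.
All ingroup taxa share the derived state '0' for asymmetric ears; it defines the ingroup but does not resolve relationships within it.
reduced hind limbs: derived state '0' in Lineage H, Lineage V, Lineage Y, and Lineage Z only — synapomorphy for {Lineage H, Lineage V, Lineage Y, Lineage Z}.
nictitating membrane: derived state '0' in Lineage Y only — an autapomorphy, so it tells us nothing about relationships among taxa.
compound eyes: derived state '1' in Lineage H, Lineage Y, and Lineage Z only — synapomorphy for {Lineage H, Lineage Y, Lineage Z}.
Most parsimonious ingroup topology: ((((Lineage Z,Lineage Y),Lineage H),Lineage V),(Lineage P,Lineage M)).
Changes per character on this tree: wing venation reduced: 1; webbed digits: 1; cranial crest: 1; asymmetric ears: 1; reduced hind limbs: 1; nictitating membrane: 1; compound eyes: 1.
Total = 7.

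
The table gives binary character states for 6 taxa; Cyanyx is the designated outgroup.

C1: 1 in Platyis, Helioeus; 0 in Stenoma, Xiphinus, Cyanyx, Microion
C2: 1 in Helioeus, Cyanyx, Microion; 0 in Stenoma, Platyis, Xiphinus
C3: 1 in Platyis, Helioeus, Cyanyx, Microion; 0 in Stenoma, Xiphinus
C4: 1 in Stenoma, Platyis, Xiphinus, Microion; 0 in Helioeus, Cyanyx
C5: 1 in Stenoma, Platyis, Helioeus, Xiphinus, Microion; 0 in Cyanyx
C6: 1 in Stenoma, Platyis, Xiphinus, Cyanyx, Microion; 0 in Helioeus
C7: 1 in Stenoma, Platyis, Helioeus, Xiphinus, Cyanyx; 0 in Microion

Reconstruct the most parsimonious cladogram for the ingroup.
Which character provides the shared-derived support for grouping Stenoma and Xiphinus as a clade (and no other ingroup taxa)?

Character polarity is set by the outgroup: the derived state is whichever differs from the outgroup's state, so for C2, C3, C6, C7 the derived state is '0', and for the remaining characters it is '1'.
C1 (state '1') occurs in Helioeus and Platyis but conflicts with the nesting implied by the other characters — most parsimoniously interpreted as homoplasy.
C2: derived state '0' in Platyis, Stenoma, and Xiphinus only — synapomorphy for {Platyis, Stenoma, Xiphinus}.
C3: derived state '0' in Stenoma and Xiphinus only — synapomorphy for {Stenoma, Xiphinus}.
C4 (derived state '1') is shared by Microion, Platyis, Stenoma, and Xiphinus — a synapomorphy uniting that clade.
All ingroup taxa share the derived state '1' for C5; it defines the ingroup but does not resolve relationships within it.
C6: derived state '0' in Helioeus only — an autapomorphy, so it tells us nothing about relationships among taxa.
C7: derived state '0' in Microion only — an autapomorphy, so it tells us nothing about relationships among taxa.
Most parsimonious ingroup topology: (Helioeus,((Platyis,(Stenoma,Xiphinus)),Microion)).
The clade {Stenoma, Xiphinus} is supported by C3: its derived state '0' occurs in exactly those taxa and in no other taxon (including the outgroup).

C3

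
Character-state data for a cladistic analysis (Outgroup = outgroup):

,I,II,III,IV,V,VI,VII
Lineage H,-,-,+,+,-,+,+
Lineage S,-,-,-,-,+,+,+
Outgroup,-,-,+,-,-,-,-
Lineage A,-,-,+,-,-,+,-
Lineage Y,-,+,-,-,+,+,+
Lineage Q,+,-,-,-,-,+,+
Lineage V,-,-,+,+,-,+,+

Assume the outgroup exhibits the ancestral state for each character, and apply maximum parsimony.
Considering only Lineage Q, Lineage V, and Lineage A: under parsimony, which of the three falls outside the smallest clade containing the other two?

Lineage A

Character polarity is set by the outgroup: the derived state is whichever differs from the outgroup's state, so for III the derived state is '-', and for the remaining characters it is '+'.
I: derived state '+' in Lineage Q only — an autapomorphy, so it tells us nothing about relationships among taxa.
II: derived state '+' in Lineage Y only — an autapomorphy, so it tells us nothing about relationships among taxa.
III (derived state '-') is shared by Lineage Q, Lineage S, and Lineage Y — a synapomorphy uniting that clade.
Only Lineage H and Lineage V show the derived state '+' for IV, supporting them as a clade.
V (derived state '+') is shared by Lineage S and Lineage Y — a synapomorphy uniting that clade.
All ingroup taxa share the derived state '+' for VI; it defines the ingroup but does not resolve relationships within it.
Only Lineage H, Lineage Q, Lineage S, Lineage V, and Lineage Y show the derived state '+' for VII, supporting them as a clade.
Most parsimonious ingroup topology: ((((Lineage Y,Lineage S),Lineage Q),(Lineage V,Lineage H)),Lineage A).
Lineage Q and Lineage V share a more recent common ancestor with each other than either does with Lineage A, so Lineage A is the least closely related of the three.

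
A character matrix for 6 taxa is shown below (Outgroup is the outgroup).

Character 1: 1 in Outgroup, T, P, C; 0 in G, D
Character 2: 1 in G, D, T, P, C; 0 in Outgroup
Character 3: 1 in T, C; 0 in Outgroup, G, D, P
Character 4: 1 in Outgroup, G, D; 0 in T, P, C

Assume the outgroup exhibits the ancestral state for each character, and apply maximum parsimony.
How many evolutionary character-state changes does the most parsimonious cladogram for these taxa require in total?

4

Character polarity is set by the outgroup: the derived state is whichever differs from the outgroup's state, so for Character 1, Character 4 the derived state is '0', and for the remaining characters it is '1'.
Only D and G show the derived state '0' for Character 1, supporting them as a clade.
Character 2 (derived state '1') is shared by all ingroup taxa — unites the whole ingroup.
Character 3 (derived state '1') is shared by C and T — a synapomorphy uniting that clade.
Character 4: derived state '0' in C, P, and T only — synapomorphy for {C, P, T}.
Most parsimonious ingroup topology: ((G,D),(P,(T,C))).
Changes per character on this tree: Character 1: 1; Character 2: 1; Character 3: 1; Character 4: 1.
Total = 4.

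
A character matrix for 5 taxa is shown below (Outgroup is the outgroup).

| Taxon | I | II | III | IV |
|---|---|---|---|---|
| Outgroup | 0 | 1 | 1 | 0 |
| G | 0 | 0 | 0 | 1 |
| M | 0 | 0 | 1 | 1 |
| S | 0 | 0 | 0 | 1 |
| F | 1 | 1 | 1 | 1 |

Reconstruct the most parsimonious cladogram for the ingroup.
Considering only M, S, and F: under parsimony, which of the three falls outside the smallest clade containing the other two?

F

Character polarity is set by the outgroup: the derived state is whichever differs from the outgroup's state, so for II, III the derived state is '0', and for the remaining characters it is '1'.
I: derived state '1' in F only — an autapomorphy, so it tells us nothing about relationships among taxa.
II: derived state '0' in G, M, and S only — synapomorphy for {G, M, S}.
III: derived state '0' in G and S only — synapomorphy for {G, S}.
All ingroup taxa share the derived state '1' for IV; it defines the ingroup but does not resolve relationships within it.
Most parsimonious ingroup topology: (((G,S),M),F).
S and M share a more recent common ancestor with each other than either does with F, so F is the least closely related of the three.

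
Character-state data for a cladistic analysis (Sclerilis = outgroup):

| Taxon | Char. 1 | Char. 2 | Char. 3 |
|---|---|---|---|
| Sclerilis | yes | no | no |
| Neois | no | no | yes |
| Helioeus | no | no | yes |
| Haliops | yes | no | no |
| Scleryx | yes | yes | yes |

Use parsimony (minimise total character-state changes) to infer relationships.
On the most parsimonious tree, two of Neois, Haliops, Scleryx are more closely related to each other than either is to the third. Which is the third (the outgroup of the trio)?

Haliops

Character polarity is set by the outgroup: the derived state is whichever differs from the outgroup's state, so for Char. 1 the derived state is 'no', and for the remaining characters it is 'yes'.
Char. 1: derived state 'no' in Helioeus and Neois only — synapomorphy for {Helioeus, Neois}.
Char. 2: derived state 'yes' in Scleryx only — an autapomorphy, so it tells us nothing about relationships among taxa.
Only Helioeus, Neois, and Scleryx show the derived state 'yes' for Char. 3, supporting them as a clade.
Most parsimonious ingroup topology: (((Neois,Helioeus),Scleryx),Haliops).
Neois and Scleryx share a more recent common ancestor with each other than either does with Haliops, so Haliops is the least closely related of the three.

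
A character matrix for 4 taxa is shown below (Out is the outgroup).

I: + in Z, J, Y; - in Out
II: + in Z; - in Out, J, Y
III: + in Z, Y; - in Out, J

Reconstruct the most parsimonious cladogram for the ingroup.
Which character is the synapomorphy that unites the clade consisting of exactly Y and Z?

III

The outgroup has state '-' for every character, so '+' is the derived state throughout.
I (derived state '+') is shared by all ingroup taxa — unites the whole ingroup.
II: derived state '+' in Z only — an autapomorphy, so it tells us nothing about relationships among taxa.
Only Y and Z show the derived state '+' for III, supporting them as a clade.
Most parsimonious ingroup topology: ((Z,Y),J).
The clade {Y, Z} is supported by III: its derived state '+' occurs in exactly those taxa and in no other taxon (including the outgroup).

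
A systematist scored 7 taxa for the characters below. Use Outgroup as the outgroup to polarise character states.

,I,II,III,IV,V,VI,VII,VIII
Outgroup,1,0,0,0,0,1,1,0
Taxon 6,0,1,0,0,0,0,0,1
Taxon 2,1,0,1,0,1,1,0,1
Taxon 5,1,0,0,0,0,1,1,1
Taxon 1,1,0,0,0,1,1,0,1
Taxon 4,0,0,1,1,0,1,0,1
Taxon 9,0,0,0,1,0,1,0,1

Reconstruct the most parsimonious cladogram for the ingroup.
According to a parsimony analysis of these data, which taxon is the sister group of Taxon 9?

Taxon 4

Character polarity is set by the outgroup: the derived state is whichever differs from the outgroup's state, so for I, VI, VII the derived state is '0', and for the remaining characters it is '1'.
I (derived state '0') is shared by Taxon 4, Taxon 6, and Taxon 9 — a synapomorphy uniting that clade.
II: derived state '1' in Taxon 6 only — an autapomorphy, so it tells us nothing about relationships among taxa.
III (state '1') occurs in Taxon 2 and Taxon 4 but conflicts with the nesting implied by the other characters — most parsimoniously interpreted as homoplasy.
IV (derived state '1') is shared by Taxon 4 and Taxon 9 — a synapomorphy uniting that clade.
Only Taxon 1 and Taxon 2 show the derived state '1' for V, supporting them as a clade.
VI: derived state '0' in Taxon 6 only — an autapomorphy, so it tells us nothing about relationships among taxa.
VII: derived state '0' in Taxon 1, Taxon 2, Taxon 4, Taxon 6, and Taxon 9 only — synapomorphy for {Taxon 1, Taxon 2, Taxon 4, Taxon 6, Taxon 9}.
VIII (derived state '1') is shared by all ingroup taxa — unites the whole ingroup.
Most parsimonious ingroup topology: (((Taxon 6,(Taxon 4,Taxon 9)),(Taxon 2,Taxon 1)),Taxon 5).
Taxon 9 and Taxon 4 form a cherry on this tree, so they are sister taxa.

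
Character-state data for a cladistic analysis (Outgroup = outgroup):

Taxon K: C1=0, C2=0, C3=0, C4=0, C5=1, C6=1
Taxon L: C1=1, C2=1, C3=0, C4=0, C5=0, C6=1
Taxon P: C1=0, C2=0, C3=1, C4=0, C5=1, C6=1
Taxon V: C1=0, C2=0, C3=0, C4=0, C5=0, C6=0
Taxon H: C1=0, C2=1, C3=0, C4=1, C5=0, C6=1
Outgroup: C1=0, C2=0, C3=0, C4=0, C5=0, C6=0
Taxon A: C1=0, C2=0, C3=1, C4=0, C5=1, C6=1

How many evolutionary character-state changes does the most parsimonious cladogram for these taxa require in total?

6

The outgroup has state '0' for every character, so '1' is the derived state throughout.
C1 (derived state '1') is unique to Taxon L (autapomorphy; uninformative for grouping).
C2: derived state '1' in Taxon H and Taxon L only — synapomorphy for {Taxon H, Taxon L}.
C3 (derived state '1') is shared by Taxon A and Taxon P — a synapomorphy uniting that clade.
C4: derived state '1' in Taxon H only — an autapomorphy, so it tells us nothing about relationships among taxa.
Only Taxon A, Taxon K, and Taxon P show the derived state '1' for C5, supporting them as a clade.
Only Taxon A, Taxon H, Taxon K, Taxon L, and Taxon P show the derived state '1' for C6, supporting them as a clade.
Most parsimonious ingroup topology: ((((Taxon P,Taxon A),Taxon K),(Taxon L,Taxon H)),Taxon V).
Changes per character on this tree: C1: 1; C2: 1; C3: 1; C4: 1; C5: 1; C6: 1.
Total = 6.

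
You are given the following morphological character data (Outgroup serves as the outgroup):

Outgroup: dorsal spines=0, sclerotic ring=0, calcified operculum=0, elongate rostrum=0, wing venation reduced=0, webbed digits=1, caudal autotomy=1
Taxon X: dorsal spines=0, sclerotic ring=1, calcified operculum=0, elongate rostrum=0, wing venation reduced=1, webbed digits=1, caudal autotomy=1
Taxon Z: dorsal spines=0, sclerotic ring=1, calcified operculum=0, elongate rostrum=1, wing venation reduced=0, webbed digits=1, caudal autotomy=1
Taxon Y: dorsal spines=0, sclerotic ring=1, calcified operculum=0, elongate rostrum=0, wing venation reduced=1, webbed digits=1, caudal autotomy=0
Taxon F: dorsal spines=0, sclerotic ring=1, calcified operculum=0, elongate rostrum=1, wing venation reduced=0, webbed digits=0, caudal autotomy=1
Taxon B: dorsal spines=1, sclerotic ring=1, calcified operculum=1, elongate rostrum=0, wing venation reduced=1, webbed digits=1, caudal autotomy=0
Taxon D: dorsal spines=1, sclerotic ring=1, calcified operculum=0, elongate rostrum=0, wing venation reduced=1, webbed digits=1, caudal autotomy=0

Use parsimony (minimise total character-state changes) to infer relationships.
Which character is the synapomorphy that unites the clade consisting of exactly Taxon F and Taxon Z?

elongate rostrum

Character polarity is set by the outgroup: the derived state is whichever differs from the outgroup's state, so for webbed digits, caudal autotomy the derived state is '0', and for the remaining characters it is '1'.
dorsal spines: derived state '1' in Taxon B and Taxon D only — synapomorphy for {Taxon B, Taxon D}.
sclerotic ring (derived state '1') is shared by all ingroup taxa — unites the whole ingroup.
calcified operculum: derived state '1' in Taxon B only — an autapomorphy, so it tells us nothing about relationships among taxa.
elongate rostrum (derived state '1') is shared by Taxon F and Taxon Z — a synapomorphy uniting that clade.
Only Taxon B, Taxon D, Taxon X, and Taxon Y show the derived state '1' for wing venation reduced, supporting them as a clade.
webbed digits (derived state '0') is unique to Taxon F (autapomorphy; uninformative for grouping).
caudal autotomy (derived state '0') is shared by Taxon B, Taxon D, and Taxon Y — a synapomorphy uniting that clade.
Most parsimonious ingroup topology: ((Taxon X,(Taxon Y,(Taxon B,Taxon D))),(Taxon Z,Taxon F)).
The clade {Taxon F, Taxon Z} is supported by elongate rostrum: its derived state '1' occurs in exactly those taxa and in no other taxon (including the outgroup).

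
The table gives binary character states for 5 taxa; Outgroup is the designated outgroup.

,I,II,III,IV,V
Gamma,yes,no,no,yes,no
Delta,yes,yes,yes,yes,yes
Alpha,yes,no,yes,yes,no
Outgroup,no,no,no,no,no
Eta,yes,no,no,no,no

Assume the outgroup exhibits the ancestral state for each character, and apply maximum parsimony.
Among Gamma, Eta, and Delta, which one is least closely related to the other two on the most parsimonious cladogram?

The outgroup has state 'no' for every character, so 'yes' is the derived state throughout.
All ingroup taxa share the derived state 'yes' for I; it defines the ingroup but does not resolve relationships within it.
II: derived state 'yes' in Delta only — an autapomorphy, so it tells us nothing about relationships among taxa.
Only Alpha and Delta show the derived state 'yes' for III, supporting them as a clade.
IV: derived state 'yes' in Alpha, Delta, and Gamma only — synapomorphy for {Alpha, Delta, Gamma}.
V: derived state 'yes' in Delta only — an autapomorphy, so it tells us nothing about relationships among taxa.
Most parsimonious ingroup topology: (Eta,((Delta,Alpha),Gamma)).
Gamma and Delta share a more recent common ancestor with each other than either does with Eta, so Eta is the least closely related of the three.

Eta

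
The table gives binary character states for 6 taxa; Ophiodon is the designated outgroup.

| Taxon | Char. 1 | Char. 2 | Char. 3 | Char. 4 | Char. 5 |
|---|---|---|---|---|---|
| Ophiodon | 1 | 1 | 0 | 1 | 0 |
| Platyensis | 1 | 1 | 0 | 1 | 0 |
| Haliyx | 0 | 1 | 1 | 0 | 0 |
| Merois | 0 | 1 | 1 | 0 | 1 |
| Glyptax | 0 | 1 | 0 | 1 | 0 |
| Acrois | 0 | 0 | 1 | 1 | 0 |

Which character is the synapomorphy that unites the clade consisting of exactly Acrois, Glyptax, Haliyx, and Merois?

Character polarity is set by the outgroup: the derived state is whichever differs from the outgroup's state, so for Char. 1, Char. 2, Char. 4 the derived state is '0', and for the remaining characters it is '1'.
Only Acrois, Glyptax, Haliyx, and Merois show the derived state '0' for Char. 1, supporting them as a clade.
Char. 2: derived state '0' in Acrois only — an autapomorphy, so it tells us nothing about relationships among taxa.
Char. 3: derived state '1' in Acrois, Haliyx, and Merois only — synapomorphy for {Acrois, Haliyx, Merois}.
Only Haliyx and Merois show the derived state '0' for Char. 4, supporting them as a clade.
Char. 5 (derived state '1') is unique to Merois (autapomorphy; uninformative for grouping).
Most parsimonious ingroup topology: (Platyensis,(((Haliyx,Merois),Acrois),Glyptax)).
The clade {Acrois, Glyptax, Haliyx, Merois} is supported by Char. 1: its derived state '0' occurs in exactly those taxa and in no other taxon (including the outgroup).

Char. 1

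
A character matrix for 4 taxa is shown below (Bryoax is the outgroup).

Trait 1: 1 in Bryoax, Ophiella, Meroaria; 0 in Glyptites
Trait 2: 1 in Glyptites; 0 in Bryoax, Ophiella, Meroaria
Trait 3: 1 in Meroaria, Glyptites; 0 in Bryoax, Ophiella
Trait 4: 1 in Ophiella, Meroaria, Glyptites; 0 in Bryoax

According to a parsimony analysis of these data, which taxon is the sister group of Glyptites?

Character polarity is set by the outgroup: the derived state is whichever differs from the outgroup's state, so for Trait 1 the derived state is '0', and for the remaining characters it is '1'.
Trait 1 (derived state '0') is unique to Glyptites (autapomorphy; uninformative for grouping).
Trait 2 (derived state '1') is unique to Glyptites (autapomorphy; uninformative for grouping).
Only Glyptites and Meroaria show the derived state '1' for Trait 3, supporting them as a clade.
Trait 4 (derived state '1') is shared by all ingroup taxa — unites the whole ingroup.
Most parsimonious ingroup topology: ((Glyptites,Meroaria),Ophiella).
Glyptites and Meroaria form a cherry on this tree, so they are sister taxa.

Meroaria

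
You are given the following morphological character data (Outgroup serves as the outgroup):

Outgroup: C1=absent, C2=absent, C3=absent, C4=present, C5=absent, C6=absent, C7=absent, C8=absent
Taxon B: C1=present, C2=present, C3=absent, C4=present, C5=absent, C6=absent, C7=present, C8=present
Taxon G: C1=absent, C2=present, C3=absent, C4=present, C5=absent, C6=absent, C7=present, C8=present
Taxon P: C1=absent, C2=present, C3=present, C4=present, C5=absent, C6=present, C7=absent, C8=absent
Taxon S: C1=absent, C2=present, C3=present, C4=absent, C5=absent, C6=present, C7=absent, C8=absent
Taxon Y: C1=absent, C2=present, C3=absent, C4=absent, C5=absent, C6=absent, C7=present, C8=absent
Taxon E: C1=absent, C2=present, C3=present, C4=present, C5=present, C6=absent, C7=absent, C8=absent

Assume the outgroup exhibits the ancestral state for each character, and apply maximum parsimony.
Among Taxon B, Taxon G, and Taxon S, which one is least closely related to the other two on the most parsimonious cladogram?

Taxon S

Character polarity is set by the outgroup: the derived state is whichever differs from the outgroup's state, so for C4 the derived state is 'absent', and for the remaining characters it is 'present'.
C1: derived state 'present' in Taxon B only — an autapomorphy, so it tells us nothing about relationships among taxa.
All ingroup taxa share the derived state 'present' for C2; it defines the ingroup but does not resolve relationships within it.
Only Taxon E, Taxon P, and Taxon S show the derived state 'present' for C3, supporting them as a clade.
C4 (state 'absent') occurs in Taxon S and Taxon Y but conflicts with the nesting implied by the other characters — most parsimoniously interpreted as homoplasy.
C5 (derived state 'present') is unique to Taxon E (autapomorphy; uninformative for grouping).
Only Taxon P and Taxon S show the derived state 'present' for C6, supporting them as a clade.
C7 (derived state 'present') is shared by Taxon B, Taxon G, and Taxon Y — a synapomorphy uniting that clade.
C8: derived state 'present' in Taxon B and Taxon G only — synapomorphy for {Taxon B, Taxon G}.
Most parsimonious ingroup topology: (((Taxon B,Taxon G),Taxon Y),((Taxon P,Taxon S),Taxon E)).
Taxon G and Taxon B share a more recent common ancestor with each other than either does with Taxon S, so Taxon S is the least closely related of the three.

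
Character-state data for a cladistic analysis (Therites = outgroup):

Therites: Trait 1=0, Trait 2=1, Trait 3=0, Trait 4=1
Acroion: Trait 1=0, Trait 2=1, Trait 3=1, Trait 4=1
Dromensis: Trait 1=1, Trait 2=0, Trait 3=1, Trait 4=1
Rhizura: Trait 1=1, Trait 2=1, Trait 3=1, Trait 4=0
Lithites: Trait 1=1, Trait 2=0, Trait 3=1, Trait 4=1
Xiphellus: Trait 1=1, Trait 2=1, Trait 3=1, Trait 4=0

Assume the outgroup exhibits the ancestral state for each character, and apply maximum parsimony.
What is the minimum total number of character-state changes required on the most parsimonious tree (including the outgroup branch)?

Character polarity is set by the outgroup: the derived state is whichever differs from the outgroup's state, so for Trait 2, Trait 4 the derived state is '0', and for the remaining characters it is '1'.
Trait 1 (derived state '1') is shared by Dromensis, Lithites, Rhizura, and Xiphellus — a synapomorphy uniting that clade.
Trait 2: derived state '0' in Dromensis and Lithites only — synapomorphy for {Dromensis, Lithites}.
Trait 3 (derived state '1') is shared by all ingroup taxa — unites the whole ingroup.
Trait 4: derived state '0' in Rhizura and Xiphellus only — synapomorphy for {Rhizura, Xiphellus}.
Most parsimonious ingroup topology: (Acroion,((Dromensis,Lithites),(Rhizura,Xiphellus))).
Changes per character on this tree: Trait 1: 1; Trait 2: 1; Trait 3: 1; Trait 4: 1.
Total = 4.

4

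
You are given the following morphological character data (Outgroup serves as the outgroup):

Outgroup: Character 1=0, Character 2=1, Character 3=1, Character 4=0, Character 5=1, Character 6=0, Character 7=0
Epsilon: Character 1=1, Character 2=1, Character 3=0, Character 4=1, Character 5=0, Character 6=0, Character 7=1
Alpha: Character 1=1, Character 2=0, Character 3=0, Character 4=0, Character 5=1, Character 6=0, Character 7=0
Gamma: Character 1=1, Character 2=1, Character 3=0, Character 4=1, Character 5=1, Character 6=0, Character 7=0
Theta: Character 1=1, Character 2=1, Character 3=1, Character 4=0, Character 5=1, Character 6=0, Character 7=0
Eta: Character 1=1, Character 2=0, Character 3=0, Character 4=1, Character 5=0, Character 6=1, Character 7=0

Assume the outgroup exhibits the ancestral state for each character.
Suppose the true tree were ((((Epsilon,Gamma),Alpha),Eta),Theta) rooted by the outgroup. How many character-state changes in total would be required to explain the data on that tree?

10

Map each character onto ((((Epsilon,Gamma),Alpha),Eta),Theta) (rooted by Outgroup) and count the minimum state changes it requires (Fitch parsimony):
Character 1: 1; Character 2: 2; Character 3: 1; Character 4: 2; Character 5: 2; Character 6: 1; Character 7: 1.
Total tree length = 10.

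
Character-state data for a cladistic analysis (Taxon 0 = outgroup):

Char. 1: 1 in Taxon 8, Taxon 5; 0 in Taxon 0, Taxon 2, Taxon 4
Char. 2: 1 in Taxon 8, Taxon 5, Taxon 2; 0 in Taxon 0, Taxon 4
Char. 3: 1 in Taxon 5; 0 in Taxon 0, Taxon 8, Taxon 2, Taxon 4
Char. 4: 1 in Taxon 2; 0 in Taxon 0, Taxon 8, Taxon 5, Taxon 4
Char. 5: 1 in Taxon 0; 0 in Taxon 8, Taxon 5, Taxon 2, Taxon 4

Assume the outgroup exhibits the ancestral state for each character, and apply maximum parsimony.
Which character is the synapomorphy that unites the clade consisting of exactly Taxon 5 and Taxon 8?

Character polarity is set by the outgroup: the derived state is whichever differs from the outgroup's state, so for Char. 5 the derived state is '0', and for the remaining characters it is '1'.
Char. 1: derived state '1' in Taxon 5 and Taxon 8 only — synapomorphy for {Taxon 5, Taxon 8}.
Char. 2 (derived state '1') is shared by Taxon 2, Taxon 5, and Taxon 8 — a synapomorphy uniting that clade.
Char. 3 (derived state '1') is unique to Taxon 5 (autapomorphy; uninformative for grouping).
Char. 4 (derived state '1') is unique to Taxon 2 (autapomorphy; uninformative for grouping).
Char. 5 (derived state '0') is shared by all ingroup taxa — unites the whole ingroup.
Most parsimonious ingroup topology: (((Taxon 8,Taxon 5),Taxon 2),Taxon 4).
The clade {Taxon 5, Taxon 8} is supported by Char. 1: its derived state '1' occurs in exactly those taxa and in no other taxon (including the outgroup).

Char. 1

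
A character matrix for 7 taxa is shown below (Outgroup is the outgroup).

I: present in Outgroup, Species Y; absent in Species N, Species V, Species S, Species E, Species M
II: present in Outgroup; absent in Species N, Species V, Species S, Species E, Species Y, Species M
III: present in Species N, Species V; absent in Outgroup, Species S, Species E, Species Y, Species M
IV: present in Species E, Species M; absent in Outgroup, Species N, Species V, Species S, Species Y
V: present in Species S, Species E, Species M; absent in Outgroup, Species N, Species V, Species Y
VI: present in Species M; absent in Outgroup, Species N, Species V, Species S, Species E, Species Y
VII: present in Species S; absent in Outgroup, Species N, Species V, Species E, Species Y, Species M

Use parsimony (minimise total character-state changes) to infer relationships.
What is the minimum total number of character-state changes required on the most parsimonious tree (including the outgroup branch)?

7

Character polarity is set by the outgroup: the derived state is whichever differs from the outgroup's state, so for I, II the derived state is 'absent', and for the remaining characters it is 'present'.
I (derived state 'absent') is shared by Species E, Species M, Species N, Species S, and Species V — a synapomorphy uniting that clade.
II (derived state 'absent') is shared by all ingroup taxa — unites the whole ingroup.
III: derived state 'present' in Species N and Species V only — synapomorphy for {Species N, Species V}.
Only Species E and Species M show the derived state 'present' for IV, supporting them as a clade.
V (derived state 'present') is shared by Species E, Species M, and Species S — a synapomorphy uniting that clade.
VI: derived state 'present' in Species M only — an autapomorphy, so it tells us nothing about relationships among taxa.
VII (derived state 'present') is unique to Species S (autapomorphy; uninformative for grouping).
Most parsimonious ingroup topology: (((Species N,Species V),(Species S,(Species E,Species M))),Species Y).
Changes per character on this tree: I: 1; II: 1; III: 1; IV: 1; V: 1; VI: 1; VII: 1.
Total = 7.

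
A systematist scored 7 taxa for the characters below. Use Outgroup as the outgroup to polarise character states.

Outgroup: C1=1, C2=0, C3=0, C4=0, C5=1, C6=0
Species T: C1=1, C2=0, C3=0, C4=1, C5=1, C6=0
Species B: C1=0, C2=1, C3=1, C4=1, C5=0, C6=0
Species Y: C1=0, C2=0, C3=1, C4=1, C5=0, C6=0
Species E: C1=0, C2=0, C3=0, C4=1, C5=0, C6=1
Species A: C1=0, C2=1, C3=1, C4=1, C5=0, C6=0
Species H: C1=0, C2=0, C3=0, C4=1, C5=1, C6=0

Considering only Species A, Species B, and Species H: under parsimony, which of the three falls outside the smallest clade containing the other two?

Character polarity is set by the outgroup: the derived state is whichever differs from the outgroup's state, so for C1, C5 the derived state is '0', and for the remaining characters it is '1'.
C1 (derived state '0') is shared by Species A, Species B, Species E, Species H, and Species Y — a synapomorphy uniting that clade.
C2 (derived state '1') is shared by Species A and Species B — a synapomorphy uniting that clade.
C3 (derived state '1') is shared by Species A, Species B, and Species Y — a synapomorphy uniting that clade.
C4 (derived state '1') is shared by all ingroup taxa — unites the whole ingroup.
C5: derived state '0' in Species A, Species B, Species E, and Species Y only — synapomorphy for {Species A, Species B, Species E, Species Y}.
C6: derived state '1' in Species E only — an autapomorphy, so it tells us nothing about relationships among taxa.
Most parsimonious ingroup topology: (Species T,((((Species B,Species A),Species Y),Species E),Species H)).
Species B and Species A share a more recent common ancestor with each other than either does with Species H, so Species H is the least closely related of the three.

Species H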